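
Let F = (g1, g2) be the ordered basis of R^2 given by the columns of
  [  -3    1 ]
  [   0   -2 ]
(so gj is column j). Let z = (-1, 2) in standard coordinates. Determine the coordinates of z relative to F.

We seek scalars with c_1 g1 + c_2 g2 = z; equivalently solve M c = z where the columns of M are g1, g2.
System: -3c_1 + c_2 = -1, 0c_1 - 2c_2 = 2; solving gives c_1 = 0, c_2 = -1.
Check: 0·g1 - g2 = (-1, 2).

(0, -1)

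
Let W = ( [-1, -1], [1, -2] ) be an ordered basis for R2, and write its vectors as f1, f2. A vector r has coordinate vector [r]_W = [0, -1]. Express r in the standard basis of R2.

[-1, 2]

r = M [r]_W, where M has columns f1, f2.
Carrying out the matrix-vector product, r = [-1, 2].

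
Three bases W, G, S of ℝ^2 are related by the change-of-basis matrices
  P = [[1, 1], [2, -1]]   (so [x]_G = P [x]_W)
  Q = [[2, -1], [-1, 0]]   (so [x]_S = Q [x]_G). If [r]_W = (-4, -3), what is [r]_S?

Composing the changes, [r]_S = Q P [r]_W.
Q P = [[0, 3], [-1, -1]]; applying this to (-4, -3) gives (-9, 7).

(-9, 7)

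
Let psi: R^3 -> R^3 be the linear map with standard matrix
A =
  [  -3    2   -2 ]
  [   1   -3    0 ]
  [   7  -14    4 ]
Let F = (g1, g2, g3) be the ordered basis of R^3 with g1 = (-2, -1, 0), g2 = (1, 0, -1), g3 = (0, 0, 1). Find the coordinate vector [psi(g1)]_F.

Compute psi(g1) = A g1 = (4, 1, 0) in standard coordinates.
Then write this in F-coordinates: solve for y in y_1 g1 + ... + y_3 g3 = (4, 1, 0).
This gives y = (-1, 2, 2), which is column 1 of [psi]_F.

(-1, 2, 2)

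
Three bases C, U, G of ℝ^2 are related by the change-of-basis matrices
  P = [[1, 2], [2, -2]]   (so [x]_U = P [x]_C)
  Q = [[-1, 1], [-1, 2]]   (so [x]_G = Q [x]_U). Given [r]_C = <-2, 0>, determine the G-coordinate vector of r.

<-2, -6>

Composing the changes, [r]_G = Q P [r]_C.
Q P = [[1, -4], [3, -6]]; applying this to <-2, 0> gives <-2, -6>.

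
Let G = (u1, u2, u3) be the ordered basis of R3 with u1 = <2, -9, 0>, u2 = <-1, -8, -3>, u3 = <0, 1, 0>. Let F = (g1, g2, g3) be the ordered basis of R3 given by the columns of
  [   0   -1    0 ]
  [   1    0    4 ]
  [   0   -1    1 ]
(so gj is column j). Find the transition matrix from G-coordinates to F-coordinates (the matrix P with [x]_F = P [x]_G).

[[-1, 0, 1], [-2, 1, 0], [-2, -2, 0]]

Take x = uj: its G-coordinates are the j-th standard unit vector, so P e_j — column j of P — equals [uj]_F.
u1 = -g1 - 2g2 - 2g3, giving column 1 = <-1, -2, -2>; repeating for each j gives P = [[-1, 0, 1], [-2, 1, 0], [-2, -2, 0]].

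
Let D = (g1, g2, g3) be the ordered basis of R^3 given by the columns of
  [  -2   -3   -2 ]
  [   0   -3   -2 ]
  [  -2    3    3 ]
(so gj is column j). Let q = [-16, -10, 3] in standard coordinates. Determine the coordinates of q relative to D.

[q]_D is the unique c with M c = q, where M has columns g1, ..., g3.
Gaussian elimination on [M | q] yields c = (3, 4, -1).
Check: 3g1 + 4g2 - g3 = [-16, -10, 3].

[3, 4, -1]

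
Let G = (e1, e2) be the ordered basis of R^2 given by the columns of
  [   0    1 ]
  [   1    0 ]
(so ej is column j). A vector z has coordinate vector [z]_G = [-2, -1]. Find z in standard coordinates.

[-1, -2]

By definition z = -2e1 - e2.
Summing componentwise gives [-1, -2].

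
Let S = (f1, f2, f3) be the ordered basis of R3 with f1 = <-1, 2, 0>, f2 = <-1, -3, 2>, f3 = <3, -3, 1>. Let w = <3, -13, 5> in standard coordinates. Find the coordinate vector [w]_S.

We seek scalars with c_1 f1 + ... + c_3 f3 = w; equivalently solve M c = w where the columns of M are f1, ..., f3.
Row-reducing the augmented matrix [M | w] gives c = (-2, 2, 1).
Check: -2f1 + 2f2 + f3 = <3, -13, 5>.

<-2, 2, 1>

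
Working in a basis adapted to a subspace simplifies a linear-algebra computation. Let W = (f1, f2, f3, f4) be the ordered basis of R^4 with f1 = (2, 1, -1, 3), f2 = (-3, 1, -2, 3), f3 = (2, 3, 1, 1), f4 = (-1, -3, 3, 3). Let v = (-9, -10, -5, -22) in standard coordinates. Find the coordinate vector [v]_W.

Write v = c_1 f1 + ... + c_4 f4 and solve for the c_i.
Row-reducing the augmented matrix [M | v] gives c = (-3, -1, -4, -2).
Check: -3f1 - f2 - 4f3 - 2f4 = (-9, -10, -5, -22).

(-3, -1, -4, -2)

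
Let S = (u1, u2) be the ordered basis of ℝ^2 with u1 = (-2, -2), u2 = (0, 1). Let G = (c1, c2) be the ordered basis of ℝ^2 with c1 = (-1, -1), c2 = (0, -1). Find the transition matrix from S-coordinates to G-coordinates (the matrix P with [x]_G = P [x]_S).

Column j of P is [uj]_G, since P maps S-coordinates to G-coordinates.
Expressing u1 in G: u1 = 2c1 + 0·c2, so column 1 of P is (2, 0).
Doing the same for each uj gives P = [[2, 0], [0, -1]].

[[2, 0], [0, -1]]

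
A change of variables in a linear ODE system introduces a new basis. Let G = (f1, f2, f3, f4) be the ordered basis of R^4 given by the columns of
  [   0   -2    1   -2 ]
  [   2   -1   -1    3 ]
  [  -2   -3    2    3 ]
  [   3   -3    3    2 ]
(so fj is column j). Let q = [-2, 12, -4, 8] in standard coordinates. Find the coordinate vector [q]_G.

[3, -1, -2, 1]

[q]_G is the unique c with M c = q, where M has columns f1, ..., f4.
Gaussian elimination on [M | q] yields c = (3, -1, -2, 1).
Check: 3f1 - f2 - 2f3 + f4 = [-2, 12, -4, 8].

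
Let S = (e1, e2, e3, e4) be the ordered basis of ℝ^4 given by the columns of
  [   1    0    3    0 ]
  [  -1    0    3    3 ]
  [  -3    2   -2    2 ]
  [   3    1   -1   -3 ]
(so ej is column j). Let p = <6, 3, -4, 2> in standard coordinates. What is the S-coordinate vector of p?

[p]_S is the unique c with M c = p, where M has columns e1, ..., e4.
Gaussian elimination on [M | p] yields c = (0, 1, 2, -1).
Check: 0·e1 + e2 + 2e3 - e4 = <6, 3, -4, 2>.

<0, 1, 2, -1>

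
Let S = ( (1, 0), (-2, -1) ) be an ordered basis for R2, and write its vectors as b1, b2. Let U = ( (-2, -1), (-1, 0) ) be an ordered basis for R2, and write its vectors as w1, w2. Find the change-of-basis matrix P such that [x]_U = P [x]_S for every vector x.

[[0, 1], [-1, 0]]

Let M have columns bj and N have columns wj. Then for every x, N [x]_U = x = M [x]_S, so P = N^(-1) M.
Since det N = -1, N^(-1) has integer entries; multiplying gives P = [[0, 1], [-1, 0]].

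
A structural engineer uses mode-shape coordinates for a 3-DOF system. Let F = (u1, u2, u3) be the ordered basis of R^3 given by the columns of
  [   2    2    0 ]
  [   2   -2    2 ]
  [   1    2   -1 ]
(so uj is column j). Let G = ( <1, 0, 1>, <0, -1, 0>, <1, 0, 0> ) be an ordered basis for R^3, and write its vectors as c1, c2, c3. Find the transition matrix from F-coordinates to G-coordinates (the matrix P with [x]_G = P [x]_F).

Let M have columns uj and N have columns cj. Then for every x, N [x]_G = x = M [x]_F, so P = N^(-1) M.
Since det N = 1, N^(-1) has integer entries; multiplying gives P = [[1, 2, -1], [-2, 2, -2], [1, 0, 1]].

[[1, 2, -1], [-2, 2, -2], [1, 0, 1]]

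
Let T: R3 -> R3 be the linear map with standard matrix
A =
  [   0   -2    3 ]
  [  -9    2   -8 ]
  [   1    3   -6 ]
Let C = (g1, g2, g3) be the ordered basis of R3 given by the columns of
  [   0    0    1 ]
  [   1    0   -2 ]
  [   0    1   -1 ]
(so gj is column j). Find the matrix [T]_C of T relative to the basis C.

[[-2, -2, -3], [1, -3, 2], [-2, 3, 1]]

With P the matrix whose columns are g1, ..., g3, [T]_C = P^(-1) A P.
Column by column: T(g1) = A g1 = <-2, 2, 3>; its C-coordinates <-2, 1, -2> give column 1.
Continuing for each basis vector yields [T]_C = [[-2, -2, -3], [1, -3, 2], [-2, 3, 1]].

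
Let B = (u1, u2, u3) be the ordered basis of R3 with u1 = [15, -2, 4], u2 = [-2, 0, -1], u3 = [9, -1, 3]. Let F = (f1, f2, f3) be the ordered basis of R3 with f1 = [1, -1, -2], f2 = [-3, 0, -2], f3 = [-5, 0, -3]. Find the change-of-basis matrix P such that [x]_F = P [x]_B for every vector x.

[[2, 0, 1], [-1, -1, -1], [-2, 1, -1]]

Let M have columns uj and N have columns fj. Then for every x, N [x]_F = x = M [x]_B, so P = N^(-1) M.
Since det N = -1, N^(-1) has integer entries; multiplying gives P = [[2, 0, 1], [-1, -1, -1], [-2, 1, -1]].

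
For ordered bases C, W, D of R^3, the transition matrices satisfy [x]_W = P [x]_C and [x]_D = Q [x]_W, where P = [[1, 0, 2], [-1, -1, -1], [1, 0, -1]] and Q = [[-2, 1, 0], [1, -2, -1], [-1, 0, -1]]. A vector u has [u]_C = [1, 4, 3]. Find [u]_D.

[-22, 25, -5]

First [u]_W = P [u]_C = [7, -8, -2].
Then [u]_D = Q [u]_W = [-22, 25, -5].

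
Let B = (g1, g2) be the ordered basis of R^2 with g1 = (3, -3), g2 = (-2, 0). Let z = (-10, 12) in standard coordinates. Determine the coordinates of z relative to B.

[z]_B is the unique c with M c = z, where M has columns g1, g2.
System: 3c_1 - 2c_2 = -10, -3c_1 + 0c_2 = 12; solving gives c_1 = -4, c_2 = -1.
Check: -4g1 - g2 = (-10, 12).

(-4, -1)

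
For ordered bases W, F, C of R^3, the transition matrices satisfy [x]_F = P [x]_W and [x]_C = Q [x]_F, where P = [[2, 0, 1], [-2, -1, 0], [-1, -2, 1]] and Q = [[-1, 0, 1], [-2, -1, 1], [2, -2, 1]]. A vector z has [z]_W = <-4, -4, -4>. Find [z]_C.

<20, 20, -40>

Apply P to get F-coordinates <-12, 12, 8>, then Q to get C-coordinates.
The result is [z]_C = <20, 20, -40>.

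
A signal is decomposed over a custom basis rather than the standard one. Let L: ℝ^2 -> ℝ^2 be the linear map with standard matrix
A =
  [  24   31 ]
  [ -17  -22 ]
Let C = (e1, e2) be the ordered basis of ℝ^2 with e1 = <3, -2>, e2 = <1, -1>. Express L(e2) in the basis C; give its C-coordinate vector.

Compute L(e2) = A e2 = <-7, 5> in standard coordinates.
Then write this in C-coordinates: solve for y in y_1 e1 + y_2 e2 = <-7, 5>.
This gives y = <-2, -1>, which is column 2 of [L]_C.

<-2, -1>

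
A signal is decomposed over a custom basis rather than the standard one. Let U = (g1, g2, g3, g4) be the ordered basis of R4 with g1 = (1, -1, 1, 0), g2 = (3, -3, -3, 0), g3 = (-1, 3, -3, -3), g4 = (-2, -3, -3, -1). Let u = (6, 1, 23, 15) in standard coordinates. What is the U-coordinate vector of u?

(-1, -1, -4, -3)

Write u = c_1 g1 + ... + c_4 g4 and solve for the c_i.
Gaussian elimination on [M | u] yields c = (-1, -1, -4, -3).
Check: -g1 - g2 - 4g3 - 3g4 = (6, 1, 23, 15).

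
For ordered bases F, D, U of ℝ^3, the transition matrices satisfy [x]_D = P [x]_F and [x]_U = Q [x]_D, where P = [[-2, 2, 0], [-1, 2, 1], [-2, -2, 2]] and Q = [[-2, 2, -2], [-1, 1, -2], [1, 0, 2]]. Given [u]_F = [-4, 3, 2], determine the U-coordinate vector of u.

[-16, -14, 26]

Apply P to get D-coordinates [14, 12, 6], then Q to get U-coordinates.
The result is [u]_U = [-16, -14, 26].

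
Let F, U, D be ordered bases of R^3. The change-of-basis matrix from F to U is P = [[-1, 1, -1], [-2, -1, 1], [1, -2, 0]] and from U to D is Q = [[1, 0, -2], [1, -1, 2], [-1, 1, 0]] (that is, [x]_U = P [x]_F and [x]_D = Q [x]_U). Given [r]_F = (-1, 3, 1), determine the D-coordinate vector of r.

Composing the changes, [r]_D = Q P [r]_F.
Q P = [[-3, 5, -1], [3, -2, -2], [-1, -2, 2]]; applying this to (-1, 3, 1) gives (17, -11, -3).

(17, -11, -3)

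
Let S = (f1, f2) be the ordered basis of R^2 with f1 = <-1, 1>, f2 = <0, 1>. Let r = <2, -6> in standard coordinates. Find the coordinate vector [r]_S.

[r]_S is the unique c with M c = r, where M has columns f1, f2.
System: -c_1 + 0c_2 = 2, c_1 + c_2 = -6; solving gives c_1 = -2, c_2 = -4.
Check: -2f1 - 4f2 = <2, -6>.

<-2, -4>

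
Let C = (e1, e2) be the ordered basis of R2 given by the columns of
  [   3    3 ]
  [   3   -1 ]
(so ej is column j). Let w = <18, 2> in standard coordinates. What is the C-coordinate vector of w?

<2, 4>

[w]_C is the unique c with M c = w, where M has columns e1, e2.
System: 3c_1 + 3c_2 = 18, 3c_1 - c_2 = 2; solving gives c_1 = 2, c_2 = 4.
Check: 2e1 + 4e2 = <18, 2>.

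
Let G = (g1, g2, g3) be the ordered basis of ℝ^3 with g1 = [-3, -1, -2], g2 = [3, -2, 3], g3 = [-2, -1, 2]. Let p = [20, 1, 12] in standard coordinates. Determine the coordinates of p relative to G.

[-4, 2, -1]

[p]_G is the unique c with M c = p, where M has columns g1, ..., g3.
Gaussian elimination on [M | p] yields c = (-4, 2, -1).
Check: -4g1 + 2g2 - g3 = [20, 1, 12].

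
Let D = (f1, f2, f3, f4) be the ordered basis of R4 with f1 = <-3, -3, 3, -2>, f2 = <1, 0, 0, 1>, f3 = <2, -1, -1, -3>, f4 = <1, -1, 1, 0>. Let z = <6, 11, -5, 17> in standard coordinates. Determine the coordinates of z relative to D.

[z]_D is the unique c with M c = z, where M has columns f1, ..., f4.
Solving this 4x4 system gives c = (-3, 2, -3, 1).
Check: -3f1 + 2f2 - 3f3 + f4 = <6, 11, -5, 17>.

<-3, 2, -3, 1>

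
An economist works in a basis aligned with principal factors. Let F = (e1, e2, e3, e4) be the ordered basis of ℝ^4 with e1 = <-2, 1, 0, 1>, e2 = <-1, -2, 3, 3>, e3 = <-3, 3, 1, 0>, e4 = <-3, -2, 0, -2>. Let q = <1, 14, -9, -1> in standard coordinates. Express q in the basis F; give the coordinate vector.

[q]_F is the unique c with M c = q, where M has columns e1, ..., e4.
Gaussian elimination on [M | q] yields c = (4, -3, 0, -2).
Check: 4e1 - 3e2 + 0·e3 - 2e4 = <1, 14, -9, -1>.

<4, -3, 0, -2>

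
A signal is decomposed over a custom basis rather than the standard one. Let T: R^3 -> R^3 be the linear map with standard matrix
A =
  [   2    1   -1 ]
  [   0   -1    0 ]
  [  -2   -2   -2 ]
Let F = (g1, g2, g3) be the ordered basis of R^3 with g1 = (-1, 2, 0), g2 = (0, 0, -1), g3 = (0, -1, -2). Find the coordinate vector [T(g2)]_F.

(-1, 2, -2)

Column 2 of [T]_F is the F-coordinate vector of T(g2).
In standard coordinates T(g2) = A g2 = (1, 0, 2).
Converting to F: (1, 0, 2) = -g1 + 2g2 - 2g3, so the coordinate vector is (-1, 2, -2).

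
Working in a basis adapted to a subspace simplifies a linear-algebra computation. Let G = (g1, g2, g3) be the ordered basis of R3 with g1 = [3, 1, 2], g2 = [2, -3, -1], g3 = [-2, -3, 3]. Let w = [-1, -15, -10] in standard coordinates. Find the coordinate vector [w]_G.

[-3, 4, 0]

Write w = c_1 g1 + ... + c_3 g3 and solve for the c_i.
Gaussian elimination on [M | w] yields c = (-3, 4, 0).
Check: -3g1 + 4g2 + 0·g3 = [-1, -15, -10].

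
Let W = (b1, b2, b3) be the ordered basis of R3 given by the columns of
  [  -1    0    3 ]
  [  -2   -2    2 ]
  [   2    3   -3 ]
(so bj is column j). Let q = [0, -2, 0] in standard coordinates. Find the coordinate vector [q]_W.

[3, -1, 1]

[q]_W is the unique c with M c = q, where M has columns b1, ..., b3.
Row-reducing the augmented matrix [M | q] gives c = (3, -1, 1).
Check: 3b1 - b2 + b3 = [0, -2, 0].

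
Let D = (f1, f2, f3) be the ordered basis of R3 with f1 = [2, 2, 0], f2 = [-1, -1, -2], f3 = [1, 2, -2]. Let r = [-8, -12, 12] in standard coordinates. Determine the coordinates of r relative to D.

[-3, -2, -4]

Write r = c_1 f1 + ... + c_3 f3 and solve for the c_i.
Solving this 3x3 system gives c = (-3, -2, -4).
Check: -3f1 - 2f2 - 4f3 = [-8, -12, 12].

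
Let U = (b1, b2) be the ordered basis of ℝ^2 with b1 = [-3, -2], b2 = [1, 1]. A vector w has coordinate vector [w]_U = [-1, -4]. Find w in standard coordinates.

By definition w = -b1 - 4b2.
Summing componentwise gives [-1, -2].

[-1, -2]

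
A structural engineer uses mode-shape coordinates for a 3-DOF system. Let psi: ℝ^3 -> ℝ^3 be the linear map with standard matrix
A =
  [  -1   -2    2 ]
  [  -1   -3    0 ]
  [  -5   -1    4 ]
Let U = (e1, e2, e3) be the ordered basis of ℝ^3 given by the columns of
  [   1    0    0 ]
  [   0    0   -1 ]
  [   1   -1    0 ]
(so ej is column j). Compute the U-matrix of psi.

[[1, -2, 2], [2, 2, 1], [1, 0, -3]]

The j-th column of [psi]_U is [psi(ej)]_U.
psi(e1) = A e1 = <1, -1, -1> = e1 + 2e2 + e3, so column 1 is <1, 2, 1>.
Repeating for e2, e3 and assembling the columns gives [[1, -2, 2], [2, 2, 1], [1, 0, -3]].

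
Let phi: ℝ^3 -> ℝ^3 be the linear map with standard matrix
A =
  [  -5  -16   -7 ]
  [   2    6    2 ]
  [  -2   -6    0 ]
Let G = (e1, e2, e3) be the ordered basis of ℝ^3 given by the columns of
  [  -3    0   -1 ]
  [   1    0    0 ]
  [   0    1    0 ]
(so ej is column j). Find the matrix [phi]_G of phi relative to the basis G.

With P the matrix whose columns are e1, ..., e3, [phi]_G = P^(-1) A P.
Column by column: phi(e1) = A e1 = <-1, 0, 0>; its G-coordinates <0, 0, 1> give column 1.
Continuing for each basis vector yields [phi]_G = [[0, 2, -2], [0, 0, 2], [1, 1, 1]].

[[0, 2, -2], [0, 0, 2], [1, 1, 1]]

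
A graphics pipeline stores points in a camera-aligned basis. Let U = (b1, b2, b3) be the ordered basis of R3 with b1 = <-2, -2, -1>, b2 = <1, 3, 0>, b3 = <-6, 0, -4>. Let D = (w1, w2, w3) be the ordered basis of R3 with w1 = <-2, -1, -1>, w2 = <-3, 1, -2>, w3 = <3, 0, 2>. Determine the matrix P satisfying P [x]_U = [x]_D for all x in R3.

[[1, -2, 0], [-1, 1, 0], [-1, 0, -2]]

Column j of P is [bj]_D, since P maps U-coordinates to D-coordinates.
Expressing b1 in D: b1 = w1 - w2 - w3, so column 1 of P is <1, -1, -1>.
Doing the same for each bj gives P = [[1, -2, 0], [-1, 1, 0], [-1, 0, -2]].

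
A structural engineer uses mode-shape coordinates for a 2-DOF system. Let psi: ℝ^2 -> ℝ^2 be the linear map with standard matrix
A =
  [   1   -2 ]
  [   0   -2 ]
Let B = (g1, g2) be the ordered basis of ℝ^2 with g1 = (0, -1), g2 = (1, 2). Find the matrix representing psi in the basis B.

Let P have columns g1, g2. Then [psi]_B = P^(-1) A P.
Here det P = 1, so P^(-1) is integer; computing A P first and then P^(-1)(A P) gives [[2, -2], [2, -3]].

[[2, -2], [2, -3]]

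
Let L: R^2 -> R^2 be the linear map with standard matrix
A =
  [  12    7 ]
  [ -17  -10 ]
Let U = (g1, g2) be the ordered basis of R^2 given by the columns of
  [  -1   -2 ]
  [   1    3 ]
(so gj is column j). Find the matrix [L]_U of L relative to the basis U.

Let P have columns g1, g2. Then [L]_U = P^(-1) A P.
Here det P = -1, so P^(-1) is integer; computing A P first and then P^(-1)(A P) gives [[1, 1], [2, 1]].

[[1, 1], [2, 1]]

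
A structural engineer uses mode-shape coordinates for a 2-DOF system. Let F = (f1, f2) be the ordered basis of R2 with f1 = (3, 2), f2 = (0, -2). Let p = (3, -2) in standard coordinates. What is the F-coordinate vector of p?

[p]_F is the unique c with M c = p, where M has columns f1, f2.
System: 3c_1 + 0c_2 = 3, 2c_1 - 2c_2 = -2; solving gives c_1 = 1, c_2 = 2.
Check: f1 + 2f2 = (3, -2).

(1, 2)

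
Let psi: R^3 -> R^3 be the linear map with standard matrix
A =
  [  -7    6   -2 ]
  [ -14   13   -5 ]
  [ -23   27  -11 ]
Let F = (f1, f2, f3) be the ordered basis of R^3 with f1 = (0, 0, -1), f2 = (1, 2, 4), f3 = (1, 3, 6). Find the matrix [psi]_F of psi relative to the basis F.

The j-th column of [psi]_F is [psi(fj)]_F.
psi(f1) = A f1 = (2, 5, 11) = -f1 + f2 + f3, so column 1 is (-1, 1, 1).
Repeating for f2, f3 and assembling the columns gives [[-1, -3, -2], [1, -1, 2], [1, -2, -3]].

[[-1, -3, -2], [1, -1, 2], [1, -2, -3]]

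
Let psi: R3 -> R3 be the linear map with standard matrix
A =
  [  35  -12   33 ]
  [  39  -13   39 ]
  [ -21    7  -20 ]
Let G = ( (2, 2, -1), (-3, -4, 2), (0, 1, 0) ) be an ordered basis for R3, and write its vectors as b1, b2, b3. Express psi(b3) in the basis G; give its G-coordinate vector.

(-3, 2, 1)

Compute psi(b3) = A b3 = (-12, -13, 7) in standard coordinates.
Then write this in G-coordinates: solve for y in y_1 b1 + ... + y_3 b3 = (-12, -13, 7).
This gives y = (-3, 2, 1), which is column 3 of [psi]_G.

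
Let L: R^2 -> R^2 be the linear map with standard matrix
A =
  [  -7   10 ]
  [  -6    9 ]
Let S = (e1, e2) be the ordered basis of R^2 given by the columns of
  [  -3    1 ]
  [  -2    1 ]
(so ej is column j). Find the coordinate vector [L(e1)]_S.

(-1, -2)

Column 1 of [L]_S is the S-coordinate vector of L(e1).
In standard coordinates L(e1) = A e1 = (1, 0).
Converting to S: (1, 0) = -e1 - 2e2, so the coordinate vector is (-1, -2).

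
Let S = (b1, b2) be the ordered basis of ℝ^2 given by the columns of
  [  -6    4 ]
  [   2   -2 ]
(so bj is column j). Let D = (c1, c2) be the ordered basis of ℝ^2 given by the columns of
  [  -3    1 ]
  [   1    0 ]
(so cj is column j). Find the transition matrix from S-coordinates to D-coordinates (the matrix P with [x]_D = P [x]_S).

[[2, -2], [0, -2]]

Take x = bj: its S-coordinates are the j-th standard unit vector, so P e_j — column j of P — equals [bj]_D.
b1 = 2c1 + 0·c2, giving column 1 = [2, 0]; repeating for each j gives P = [[2, -2], [0, -2]].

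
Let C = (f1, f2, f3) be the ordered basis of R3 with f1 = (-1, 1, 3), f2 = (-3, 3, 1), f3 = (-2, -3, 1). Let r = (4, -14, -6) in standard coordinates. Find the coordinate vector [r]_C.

(-2, -2, 2)

[r]_C is the unique c with M c = r, where M has columns f1, ..., f3.
Gaussian elimination on [M | r] yields c = (-2, -2, 2).
Check: -2f1 - 2f2 + 2f3 = (4, -14, -6).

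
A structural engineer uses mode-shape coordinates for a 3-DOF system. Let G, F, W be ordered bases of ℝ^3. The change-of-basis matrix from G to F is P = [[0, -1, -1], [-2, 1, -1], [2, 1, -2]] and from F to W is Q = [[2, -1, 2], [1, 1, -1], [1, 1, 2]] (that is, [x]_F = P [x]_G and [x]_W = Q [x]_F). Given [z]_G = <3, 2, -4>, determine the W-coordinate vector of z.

<36, -14, 34>

Apply P to get F-coordinates <2, 0, 16>, then Q to get W-coordinates.
The result is [z]_W = <36, -14, 34>.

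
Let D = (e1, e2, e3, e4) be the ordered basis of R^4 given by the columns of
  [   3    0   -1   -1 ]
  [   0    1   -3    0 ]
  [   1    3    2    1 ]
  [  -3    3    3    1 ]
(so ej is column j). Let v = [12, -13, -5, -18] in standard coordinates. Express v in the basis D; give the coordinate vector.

We seek scalars with c_1 e1 + ... + c_4 e4 = v; equivalently solve M c = v where the columns of M are e1, ..., e4.
Row-reducing the augmented matrix [M | v] gives c = (4, -4, 3, -3).
Check: 4e1 - 4e2 + 3e3 - 3e4 = [12, -13, -5, -18].

[4, -4, 3, -3]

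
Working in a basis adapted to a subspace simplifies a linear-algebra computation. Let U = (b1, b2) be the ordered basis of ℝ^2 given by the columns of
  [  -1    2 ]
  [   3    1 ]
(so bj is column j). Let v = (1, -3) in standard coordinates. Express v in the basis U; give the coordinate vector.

[v]_U is the unique c with M c = v, where M has columns b1, b2.
System: -c_1 + 2c_2 = 1, 3c_1 + c_2 = -3; solving gives c_1 = -1, c_2 = 0.
Check: -b1 + 0·b2 = (1, -3).

(-1, 0)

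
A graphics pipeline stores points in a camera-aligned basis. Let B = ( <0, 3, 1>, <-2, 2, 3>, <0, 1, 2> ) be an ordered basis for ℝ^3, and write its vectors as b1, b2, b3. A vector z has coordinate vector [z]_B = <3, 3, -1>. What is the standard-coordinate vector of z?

<-6, 14, 10>

By definition z = 3b1 + 3b2 - b3.
Summing componentwise gives <-6, 14, 10>.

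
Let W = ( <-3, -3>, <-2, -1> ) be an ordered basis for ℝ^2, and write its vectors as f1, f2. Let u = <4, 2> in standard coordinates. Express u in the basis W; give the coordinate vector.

We seek scalars with c_1 f1 + c_2 f2 = u; equivalently solve M c = u where the columns of M are f1, f2.
System: -3c_1 - 2c_2 = 4, -3c_1 - c_2 = 2; solving gives c_1 = 0, c_2 = -2.
Check: 0·f1 - 2f2 = <4, 2>.

<0, -2>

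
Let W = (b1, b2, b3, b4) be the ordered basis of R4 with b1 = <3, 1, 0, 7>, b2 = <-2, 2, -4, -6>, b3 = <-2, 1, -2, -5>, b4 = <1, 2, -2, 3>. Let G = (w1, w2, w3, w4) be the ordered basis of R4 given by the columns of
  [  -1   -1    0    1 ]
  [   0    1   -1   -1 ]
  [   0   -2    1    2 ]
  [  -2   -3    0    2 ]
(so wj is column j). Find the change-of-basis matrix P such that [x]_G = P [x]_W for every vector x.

[[-2, 0, 1, -1], [-1, 2, 1, -1], [-2, 0, 0, -2], [0, 0, 0, -1]]

Column j of P is [bj]_G, since P maps W-coordinates to G-coordinates.
Expressing b1 in G: b1 = -2w1 - w2 - 2w3 + 0·w4, so column 1 of P is <-2, -1, -2, 0>.
Doing the same for each bj gives P = [[-2, 0, 1, -1], [-1, 2, 1, -1], [-2, 0, 0, -2], [0, 0, 0, -1]].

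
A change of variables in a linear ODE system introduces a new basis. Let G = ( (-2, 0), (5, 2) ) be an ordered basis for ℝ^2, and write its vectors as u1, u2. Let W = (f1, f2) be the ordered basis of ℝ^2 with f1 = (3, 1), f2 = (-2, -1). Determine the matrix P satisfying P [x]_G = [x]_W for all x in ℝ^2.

[[-2, 1], [-2, -1]]

Column j of P is [uj]_W, since P maps G-coordinates to W-coordinates.
Expressing u1 in W: u1 = -2f1 - 2f2, so column 1 of P is (-2, -2).
Doing the same for each uj gives P = [[-2, 1], [-2, -1]].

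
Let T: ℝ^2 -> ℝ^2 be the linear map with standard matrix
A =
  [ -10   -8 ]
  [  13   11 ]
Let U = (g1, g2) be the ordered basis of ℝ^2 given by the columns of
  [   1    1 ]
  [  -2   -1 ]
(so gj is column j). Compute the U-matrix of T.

[[3, 0], [3, -2]]

With P the matrix whose columns are g1, g2, [T]_U = P^(-1) A P.
Column by column: T(g1) = A g1 = (6, -9); its U-coordinates (3, 3) give column 1.
Continuing for each basis vector yields [T]_U = [[3, 0], [3, -2]].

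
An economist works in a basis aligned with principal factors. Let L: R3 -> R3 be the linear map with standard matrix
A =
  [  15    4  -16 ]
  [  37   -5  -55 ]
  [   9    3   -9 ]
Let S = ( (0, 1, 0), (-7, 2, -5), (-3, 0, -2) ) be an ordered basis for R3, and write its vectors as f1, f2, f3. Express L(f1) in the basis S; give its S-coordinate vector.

Column 1 of [L]_S is the S-coordinate vector of L(f1).
In standard coordinates L(f1) = A f1 = (4, -5, 3).
Converting to S: (4, -5, 3) = -3f1 - f2 + f3, so the coordinate vector is (-3, -1, 1).

(-3, -1, 1)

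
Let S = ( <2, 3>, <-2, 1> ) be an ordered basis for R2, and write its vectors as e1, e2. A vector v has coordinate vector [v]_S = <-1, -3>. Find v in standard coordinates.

<4, -6>

By definition v = -e1 - 3e2.
Summing componentwise gives <4, -6>.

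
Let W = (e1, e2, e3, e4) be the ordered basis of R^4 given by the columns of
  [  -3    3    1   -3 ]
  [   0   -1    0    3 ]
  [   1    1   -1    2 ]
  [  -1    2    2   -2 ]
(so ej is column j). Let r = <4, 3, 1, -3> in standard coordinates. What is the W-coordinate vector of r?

<-3, 0, -2, 1>

[r]_W is the unique c with M c = r, where M has columns e1, ..., e4.
Row-reducing the augmented matrix [M | r] gives c = (-3, 0, -2, 1).
Check: -3e1 + 0·e2 - 2e3 + e4 = <4, 3, 1, -3>.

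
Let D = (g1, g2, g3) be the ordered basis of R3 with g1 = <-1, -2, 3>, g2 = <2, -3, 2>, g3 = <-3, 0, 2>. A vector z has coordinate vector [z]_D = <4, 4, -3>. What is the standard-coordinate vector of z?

<13, -20, 14>

z = M [z]_D, where M has columns g1, ..., g3.
Carrying out the matrix-vector product, z = <13, -20, 14>.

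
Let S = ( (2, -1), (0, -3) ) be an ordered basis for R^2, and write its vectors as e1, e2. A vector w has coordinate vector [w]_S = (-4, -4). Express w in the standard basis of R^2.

(-8, 16)

By definition w = -4e1 - 4e2.
Summing componentwise gives (-8, 16).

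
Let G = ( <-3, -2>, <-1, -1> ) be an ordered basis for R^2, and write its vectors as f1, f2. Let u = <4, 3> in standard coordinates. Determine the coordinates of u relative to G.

[u]_G is the unique c with M c = u, where M has columns f1, f2.
System: -3c_1 - c_2 = 4, -2c_1 - c_2 = 3; solving gives c_1 = -1, c_2 = -1.
Check: -f1 - f2 = <4, 3>.

<-1, -1>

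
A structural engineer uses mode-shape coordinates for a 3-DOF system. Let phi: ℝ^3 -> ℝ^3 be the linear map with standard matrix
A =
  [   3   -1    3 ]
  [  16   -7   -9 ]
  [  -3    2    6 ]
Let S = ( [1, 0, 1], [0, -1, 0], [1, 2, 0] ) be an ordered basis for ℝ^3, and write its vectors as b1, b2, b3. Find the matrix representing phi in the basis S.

[[3, -2, 1], [-1, -1, -2], [3, 3, 0]]

The j-th column of [phi]_S is [phi(bj)]_S.
phi(b1) = A b1 = [6, 7, 3] = 3b1 - b2 + 3b3, so column 1 is [3, -1, 3].
Repeating for b2, b3 and assembling the columns gives [[3, -2, 1], [-1, -1, -2], [3, 3, 0]].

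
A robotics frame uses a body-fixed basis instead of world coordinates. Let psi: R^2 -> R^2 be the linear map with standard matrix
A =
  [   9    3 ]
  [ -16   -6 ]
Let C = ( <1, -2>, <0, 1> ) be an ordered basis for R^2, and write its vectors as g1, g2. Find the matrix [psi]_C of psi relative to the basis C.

[[3, 3], [2, 0]]

With P the matrix whose columns are g1, g2, [psi]_C = P^(-1) A P.
Column by column: psi(g1) = A g1 = <3, -4>; its C-coordinates <3, 2> give column 1.
Continuing for each basis vector yields [psi]_C = [[3, 3], [2, 0]].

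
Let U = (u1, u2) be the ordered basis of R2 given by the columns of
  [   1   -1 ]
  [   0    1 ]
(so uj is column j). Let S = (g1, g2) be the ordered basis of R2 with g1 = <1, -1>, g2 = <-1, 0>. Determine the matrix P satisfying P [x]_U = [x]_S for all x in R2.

[[0, -1], [-1, 0]]

Column j of P is [uj]_S, since P maps U-coordinates to S-coordinates.
Expressing u1 in S: u1 = 0·g1 - g2, so column 1 of P is <0, -1>.
Doing the same for each uj gives P = [[0, -1], [-1, 0]].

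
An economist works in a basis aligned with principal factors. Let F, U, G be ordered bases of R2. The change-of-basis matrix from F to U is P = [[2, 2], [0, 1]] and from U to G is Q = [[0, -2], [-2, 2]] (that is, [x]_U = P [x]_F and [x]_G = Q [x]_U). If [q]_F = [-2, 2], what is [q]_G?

Apply P to get U-coordinates [0, 2], then Q to get G-coordinates.
The result is [q]_G = [-4, 4].

[-4, 4]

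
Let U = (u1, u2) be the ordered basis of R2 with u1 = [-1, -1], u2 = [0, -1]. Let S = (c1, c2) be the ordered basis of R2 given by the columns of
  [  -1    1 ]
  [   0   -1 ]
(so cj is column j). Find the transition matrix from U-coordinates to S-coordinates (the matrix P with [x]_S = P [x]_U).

[[2, 1], [1, 1]]

Take x = uj: its U-coordinates are the j-th standard unit vector, so P e_j — column j of P — equals [uj]_S.
u1 = 2c1 + c2, giving column 1 = [2, 1]; repeating for each j gives P = [[2, 1], [1, 1]].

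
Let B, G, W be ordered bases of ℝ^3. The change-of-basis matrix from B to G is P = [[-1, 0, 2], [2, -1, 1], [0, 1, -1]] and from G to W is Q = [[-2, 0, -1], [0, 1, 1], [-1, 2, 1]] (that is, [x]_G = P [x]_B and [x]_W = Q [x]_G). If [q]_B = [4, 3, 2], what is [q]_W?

First [q]_G = P [q]_B = [0, 7, 1].
Then [q]_W = Q [q]_G = [-1, 8, 15].

[-1, 8, 15]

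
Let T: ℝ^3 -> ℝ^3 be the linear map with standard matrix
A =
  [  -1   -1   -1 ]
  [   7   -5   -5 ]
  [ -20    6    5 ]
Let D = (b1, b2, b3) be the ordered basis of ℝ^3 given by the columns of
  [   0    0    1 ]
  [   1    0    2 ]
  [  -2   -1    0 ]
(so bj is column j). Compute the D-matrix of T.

[[3, 3, 3], [-2, -1, 2], [1, 1, -3]]

Let P have columns b1, ..., b3. Then [T]_D = P^(-1) A P.
Here det P = -1, so P^(-1) is integer; computing A P first and then P^(-1)(A P) gives [[3, 3, 3], [-2, -1, 2], [1, 1, -3]].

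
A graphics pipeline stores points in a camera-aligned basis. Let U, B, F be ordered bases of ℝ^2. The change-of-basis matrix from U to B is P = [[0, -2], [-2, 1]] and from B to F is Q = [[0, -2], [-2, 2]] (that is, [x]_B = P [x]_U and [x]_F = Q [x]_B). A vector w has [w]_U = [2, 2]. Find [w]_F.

First [w]_B = P [w]_U = [-4, -2].
Then [w]_F = Q [w]_B = [4, 4].

[4, 4]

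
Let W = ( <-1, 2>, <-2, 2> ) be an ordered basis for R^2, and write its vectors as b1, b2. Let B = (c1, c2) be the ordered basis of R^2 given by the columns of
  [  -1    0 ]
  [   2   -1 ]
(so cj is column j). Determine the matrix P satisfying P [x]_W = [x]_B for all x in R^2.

Let M have columns bj and N have columns cj. Then for every x, N [x]_B = x = M [x]_W, so P = N^(-1) M.
Since det N = 1, N^(-1) has integer entries; multiplying gives P = [[1, 2], [0, 2]].

[[1, 2], [0, 2]]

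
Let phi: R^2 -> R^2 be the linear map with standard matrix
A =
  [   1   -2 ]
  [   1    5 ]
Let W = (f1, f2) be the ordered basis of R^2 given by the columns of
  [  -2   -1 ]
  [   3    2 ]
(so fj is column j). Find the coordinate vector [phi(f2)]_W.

Column 2 of [phi]_W is the W-coordinate vector of phi(f2).
In standard coordinates phi(f2) = A f2 = [-5, 9].
Converting to W: [-5, 9] = f1 + 3f2, so the coordinate vector is [1, 3].

[1, 3]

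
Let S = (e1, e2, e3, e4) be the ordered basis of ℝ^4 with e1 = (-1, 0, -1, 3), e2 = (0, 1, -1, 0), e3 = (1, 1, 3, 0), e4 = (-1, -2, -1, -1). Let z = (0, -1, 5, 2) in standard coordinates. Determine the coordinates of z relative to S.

We seek scalars with c_1 e1 + ... + c_4 e4 = z; equivalently solve M c = z where the columns of M are e1, ..., e4.
Row-reducing the augmented matrix [M | z] gives c = (1, -1, 2, 1).
Check: e1 - e2 + 2e3 + e4 = (0, -1, 5, 2).

(1, -1, 2, 1)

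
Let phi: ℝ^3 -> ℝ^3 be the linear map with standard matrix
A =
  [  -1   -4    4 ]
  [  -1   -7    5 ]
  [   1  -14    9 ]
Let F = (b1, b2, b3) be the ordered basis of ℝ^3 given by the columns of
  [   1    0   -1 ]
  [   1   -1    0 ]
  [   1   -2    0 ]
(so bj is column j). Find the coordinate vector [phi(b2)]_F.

Column 2 of [phi]_F is the F-coordinate vector of phi(b2).
In standard coordinates phi(b2) = A b2 = [-4, -3, -4].
Converting to F: [-4, -3, -4] = -2b1 + b2 + 2b3, so the coordinate vector is [-2, 1, 2].

[-2, 1, 2]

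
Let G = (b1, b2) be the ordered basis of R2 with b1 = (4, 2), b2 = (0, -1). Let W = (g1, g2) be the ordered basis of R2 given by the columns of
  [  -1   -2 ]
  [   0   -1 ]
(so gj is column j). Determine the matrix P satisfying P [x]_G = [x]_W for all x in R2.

Let M have columns bj and N have columns gj. Then for every x, N [x]_W = x = M [x]_G, so P = N^(-1) M.
Since det N = 1, N^(-1) has integer entries; multiplying gives P = [[0, -2], [-2, 1]].

[[0, -2], [-2, 1]]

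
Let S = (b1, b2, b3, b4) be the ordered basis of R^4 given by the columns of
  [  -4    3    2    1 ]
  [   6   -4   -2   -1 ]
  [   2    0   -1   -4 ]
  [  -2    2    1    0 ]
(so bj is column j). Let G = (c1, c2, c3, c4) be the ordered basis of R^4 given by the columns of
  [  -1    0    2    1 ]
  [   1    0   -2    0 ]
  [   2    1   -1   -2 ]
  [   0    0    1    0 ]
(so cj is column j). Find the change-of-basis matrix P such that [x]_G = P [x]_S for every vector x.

Let M have columns bj and N have columns cj. Then for every x, N [x]_G = x = M [x]_S, so P = N^(-1) M.
Since det N = -1, N^(-1) has integer entries; multiplying gives P = [[2, 0, 0, -1], [0, 0, 0, -2], [-2, 2, 1, 0], [2, -1, 0, 0]].

[[2, 0, 0, -1], [0, 0, 0, -2], [-2, 2, 1, 0], [2, -1, 0, 0]]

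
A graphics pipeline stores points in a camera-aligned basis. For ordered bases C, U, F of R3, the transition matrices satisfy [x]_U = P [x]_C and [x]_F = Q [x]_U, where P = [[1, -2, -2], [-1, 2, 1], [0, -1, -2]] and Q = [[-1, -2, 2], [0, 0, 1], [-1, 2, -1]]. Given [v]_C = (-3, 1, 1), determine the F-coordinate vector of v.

First [v]_U = P [v]_C = (-7, 6, -3).
Then [v]_F = Q [v]_U = (-11, -3, 22).

(-11, -3, 22)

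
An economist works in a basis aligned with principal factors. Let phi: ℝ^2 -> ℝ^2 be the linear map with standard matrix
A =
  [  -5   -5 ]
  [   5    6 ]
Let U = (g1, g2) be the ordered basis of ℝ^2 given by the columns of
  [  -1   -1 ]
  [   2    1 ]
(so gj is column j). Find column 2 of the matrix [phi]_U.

Compute phi(g2) = A g2 = (0, 1) in standard coordinates.
Then write this in U-coordinates: solve for y in y_1 g1 + y_2 g2 = (0, 1).
This gives y = (1, -1), which is column 2 of [phi]_U.

(1, -1)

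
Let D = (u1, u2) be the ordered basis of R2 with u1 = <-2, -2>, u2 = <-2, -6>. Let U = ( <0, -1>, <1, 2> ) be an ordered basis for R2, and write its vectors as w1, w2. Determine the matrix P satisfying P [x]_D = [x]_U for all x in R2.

Let M have columns uj and N have columns wj. Then for every x, N [x]_U = x = M [x]_D, so P = N^(-1) M.
Since det N = 1, N^(-1) has integer entries; multiplying gives P = [[-2, 2], [-2, -2]].

[[-2, 2], [-2, -2]]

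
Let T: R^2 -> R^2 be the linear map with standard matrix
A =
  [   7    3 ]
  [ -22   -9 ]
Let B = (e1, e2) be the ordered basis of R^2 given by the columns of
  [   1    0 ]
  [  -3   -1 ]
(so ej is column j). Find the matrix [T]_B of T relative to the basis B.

[[-2, -3], [1, 0]]

The j-th column of [T]_B is [T(ej)]_B.
T(e1) = A e1 = (-2, 5) = -2e1 + e2, so column 1 is (-2, 1).
Repeating for e2 and assembling the columns gives [[-2, -3], [1, 0]].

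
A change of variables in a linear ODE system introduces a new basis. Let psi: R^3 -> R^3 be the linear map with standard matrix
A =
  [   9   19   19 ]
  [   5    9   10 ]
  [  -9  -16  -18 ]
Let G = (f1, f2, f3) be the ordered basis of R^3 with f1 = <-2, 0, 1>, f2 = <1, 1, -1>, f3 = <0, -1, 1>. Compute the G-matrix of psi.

The j-th column of [psi]_G is [psi(fj)]_G.
psi(f1) = A f1 = <1, 0, 0> = 0·f1 + f2 + f3, so column 1 is <0, 1, 1>.
Repeating for f2, f3 and assembling the columns gives [[0, -3, -1], [1, 3, -2], [1, -1, -3]].

[[0, -3, -1], [1, 3, -2], [1, -1, -3]]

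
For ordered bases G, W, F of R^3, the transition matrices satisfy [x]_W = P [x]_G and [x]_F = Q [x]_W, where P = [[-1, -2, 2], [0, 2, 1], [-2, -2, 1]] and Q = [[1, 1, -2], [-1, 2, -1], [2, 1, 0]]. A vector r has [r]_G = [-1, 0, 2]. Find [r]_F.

[-1, -5, 12]

Apply P to get W-coordinates [5, 2, 4], then Q to get F-coordinates.
The result is [r]_F = [-1, -5, 12].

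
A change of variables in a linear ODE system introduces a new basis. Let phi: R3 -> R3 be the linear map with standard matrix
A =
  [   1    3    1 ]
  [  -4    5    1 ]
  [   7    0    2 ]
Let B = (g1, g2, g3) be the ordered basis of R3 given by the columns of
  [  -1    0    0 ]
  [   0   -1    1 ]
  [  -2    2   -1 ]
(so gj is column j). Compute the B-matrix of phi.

[[3, 1, -2], [-3, 3, -2], [-1, 0, 2]]

The j-th column of [phi]_B is [phi(gj)]_B.
phi(g1) = A g1 = <-3, 2, -11> = 3g1 - 3g2 - g3, so column 1 is <3, -3, -1>.
Repeating for g2, g3 and assembling the columns gives [[3, 1, -2], [-3, 3, -2], [-1, 0, 2]].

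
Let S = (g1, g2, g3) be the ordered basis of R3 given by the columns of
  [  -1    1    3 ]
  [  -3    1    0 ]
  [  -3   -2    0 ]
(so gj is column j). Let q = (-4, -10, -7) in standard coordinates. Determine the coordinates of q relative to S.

We seek scalars with c_1 g1 + ... + c_3 g3 = q; equivalently solve M c = q where the columns of M are g1, ..., g3.
Row-reducing the augmented matrix [M | q] gives c = (3, -1, 0).
Check: 3g1 - g2 + 0·g3 = (-4, -10, -7).

(3, -1, 0)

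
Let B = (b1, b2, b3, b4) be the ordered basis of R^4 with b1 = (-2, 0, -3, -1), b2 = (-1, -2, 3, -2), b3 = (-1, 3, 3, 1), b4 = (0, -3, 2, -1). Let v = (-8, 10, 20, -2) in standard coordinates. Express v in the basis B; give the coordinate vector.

(0, 4, 4, -2)

We seek scalars with c_1 b1 + ... + c_4 b4 = v; equivalently solve M c = v where the columns of M are b1, ..., b4.
Row-reducing the augmented matrix [M | v] gives c = (0, 4, 4, -2).
Check: 0·b1 + 4b2 + 4b3 - 2b4 = (-8, 10, 20, -2).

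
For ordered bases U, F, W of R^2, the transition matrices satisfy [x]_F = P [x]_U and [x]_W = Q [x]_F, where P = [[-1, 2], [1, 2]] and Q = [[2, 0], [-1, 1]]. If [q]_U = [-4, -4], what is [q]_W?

[-8, -8]

Composing the changes, [q]_W = Q P [q]_U.
Q P = [[-2, 4], [2, 0]]; applying this to [-4, -4] gives [-8, -8].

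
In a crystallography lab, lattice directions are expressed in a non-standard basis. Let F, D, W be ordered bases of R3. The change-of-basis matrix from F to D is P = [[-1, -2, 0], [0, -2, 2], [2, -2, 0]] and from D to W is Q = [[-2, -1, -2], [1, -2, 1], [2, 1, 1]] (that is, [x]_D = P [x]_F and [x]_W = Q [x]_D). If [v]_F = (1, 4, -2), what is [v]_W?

Composing the changes, [v]_W = Q P [v]_F.
Q P = [[-2, 10, -2], [1, 0, -4], [0, -8, 2]]; applying this to (1, 4, -2) gives (42, 9, -36).

(42, 9, -36)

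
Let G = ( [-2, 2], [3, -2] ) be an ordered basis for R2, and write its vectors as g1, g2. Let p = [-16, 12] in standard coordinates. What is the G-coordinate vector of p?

[2, -4]

[p]_G is the unique c with M c = p, where M has columns g1, g2.
System: -2c_1 + 3c_2 = -16, 2c_1 - 2c_2 = 12; solving gives c_1 = 2, c_2 = -4.
Check: 2g1 - 4g2 = [-16, 12].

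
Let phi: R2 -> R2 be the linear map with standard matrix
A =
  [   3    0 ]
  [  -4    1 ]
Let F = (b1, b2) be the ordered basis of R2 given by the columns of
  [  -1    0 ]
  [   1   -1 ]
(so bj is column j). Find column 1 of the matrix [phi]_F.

[3, -2]

Compute phi(b1) = A b1 = [-3, 5] in standard coordinates.
Then write this in F-coordinates: solve for y in y_1 b1 + y_2 b2 = [-3, 5].
This gives y = [3, -2], which is column 1 of [phi]_F.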